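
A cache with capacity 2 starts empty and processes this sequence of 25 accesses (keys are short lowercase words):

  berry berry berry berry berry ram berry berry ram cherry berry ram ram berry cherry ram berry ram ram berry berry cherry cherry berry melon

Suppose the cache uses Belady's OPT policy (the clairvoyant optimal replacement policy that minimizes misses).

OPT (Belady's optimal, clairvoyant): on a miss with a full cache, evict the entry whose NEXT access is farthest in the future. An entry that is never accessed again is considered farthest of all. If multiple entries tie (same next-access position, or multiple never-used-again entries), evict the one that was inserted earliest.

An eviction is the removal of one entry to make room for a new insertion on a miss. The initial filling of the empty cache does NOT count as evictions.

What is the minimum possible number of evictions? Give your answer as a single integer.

Answer: 6

Derivation:
OPT (Belady) simulation (capacity=2):
  1. access berry: MISS. Cache: [berry]
  2. access berry: HIT. Next use of berry: step 3. Cache: [berry]
  3. access berry: HIT. Next use of berry: step 4. Cache: [berry]
  4. access berry: HIT. Next use of berry: step 5. Cache: [berry]
  5. access berry: HIT. Next use of berry: step 7. Cache: [berry]
  6. access ram: MISS. Cache: [berry ram]
  7. access berry: HIT. Next use of berry: step 8. Cache: [berry ram]
  8. access berry: HIT. Next use of berry: step 11. Cache: [berry ram]
  9. access ram: HIT. Next use of ram: step 12. Cache: [berry ram]
  10. access cherry: MISS, evict ram (next use: step 12). Cache: [berry cherry]
  11. access berry: HIT. Next use of berry: step 14. Cache: [berry cherry]
  12. access ram: MISS, evict cherry (next use: step 15). Cache: [berry ram]
  13. access ram: HIT. Next use of ram: step 16. Cache: [berry ram]
  14. access berry: HIT. Next use of berry: step 17. Cache: [berry ram]
  15. access cherry: MISS, evict berry (next use: step 17). Cache: [ram cherry]
  16. access ram: HIT. Next use of ram: step 18. Cache: [ram cherry]
  17. access berry: MISS, evict cherry (next use: step 22). Cache: [ram berry]
  18. access ram: HIT. Next use of ram: step 19. Cache: [ram berry]
  19. access ram: HIT. Next use of ram: never. Cache: [ram berry]
  20. access berry: HIT. Next use of berry: step 21. Cache: [ram berry]
  21. access berry: HIT. Next use of berry: step 24. Cache: [ram berry]
  22. access cherry: MISS, evict ram (next use: never). Cache: [berry cherry]
  23. access cherry: HIT. Next use of cherry: never. Cache: [berry cherry]
  24. access berry: HIT. Next use of berry: never. Cache: [berry cherry]
  25. access melon: MISS, evict berry (next use: never). Cache: [cherry melon]
Total: 17 hits, 8 misses, 6 evictions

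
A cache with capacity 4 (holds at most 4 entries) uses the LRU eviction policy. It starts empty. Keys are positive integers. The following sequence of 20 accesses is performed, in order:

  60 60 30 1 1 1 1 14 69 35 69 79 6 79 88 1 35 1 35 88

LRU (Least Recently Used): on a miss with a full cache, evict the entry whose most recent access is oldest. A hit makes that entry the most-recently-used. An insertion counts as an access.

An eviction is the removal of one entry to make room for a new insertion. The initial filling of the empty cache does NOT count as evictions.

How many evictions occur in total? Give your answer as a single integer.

Answer: 7

Derivation:
LRU simulation (capacity=4):
  1. access 60: MISS. Cache (LRU->MRU): [60]
  2. access 60: HIT. Cache (LRU->MRU): [60]
  3. access 30: MISS. Cache (LRU->MRU): [60 30]
  4. access 1: MISS. Cache (LRU->MRU): [60 30 1]
  5. access 1: HIT. Cache (LRU->MRU): [60 30 1]
  6. access 1: HIT. Cache (LRU->MRU): [60 30 1]
  7. access 1: HIT. Cache (LRU->MRU): [60 30 1]
  8. access 14: MISS. Cache (LRU->MRU): [60 30 1 14]
  9. access 69: MISS, evict 60. Cache (LRU->MRU): [30 1 14 69]
  10. access 35: MISS, evict 30. Cache (LRU->MRU): [1 14 69 35]
  11. access 69: HIT. Cache (LRU->MRU): [1 14 35 69]
  12. access 79: MISS, evict 1. Cache (LRU->MRU): [14 35 69 79]
  13. access 6: MISS, evict 14. Cache (LRU->MRU): [35 69 79 6]
  14. access 79: HIT. Cache (LRU->MRU): [35 69 6 79]
  15. access 88: MISS, evict 35. Cache (LRU->MRU): [69 6 79 88]
  16. access 1: MISS, evict 69. Cache (LRU->MRU): [6 79 88 1]
  17. access 35: MISS, evict 6. Cache (LRU->MRU): [79 88 1 35]
  18. access 1: HIT. Cache (LRU->MRU): [79 88 35 1]
  19. access 35: HIT. Cache (LRU->MRU): [79 88 1 35]
  20. access 88: HIT. Cache (LRU->MRU): [79 1 35 88]
Total: 9 hits, 11 misses, 7 evictions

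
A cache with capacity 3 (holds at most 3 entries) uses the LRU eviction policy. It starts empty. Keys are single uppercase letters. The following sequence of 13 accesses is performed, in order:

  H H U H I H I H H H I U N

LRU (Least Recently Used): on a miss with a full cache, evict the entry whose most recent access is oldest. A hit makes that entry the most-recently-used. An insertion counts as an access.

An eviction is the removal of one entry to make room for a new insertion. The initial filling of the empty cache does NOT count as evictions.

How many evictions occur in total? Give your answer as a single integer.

Answer: 1

Derivation:
LRU simulation (capacity=3):
  1. access H: MISS. Cache (LRU->MRU): [H]
  2. access H: HIT. Cache (LRU->MRU): [H]
  3. access U: MISS. Cache (LRU->MRU): [H U]
  4. access H: HIT. Cache (LRU->MRU): [U H]
  5. access I: MISS. Cache (LRU->MRU): [U H I]
  6. access H: HIT. Cache (LRU->MRU): [U I H]
  7. access I: HIT. Cache (LRU->MRU): [U H I]
  8. access H: HIT. Cache (LRU->MRU): [U I H]
  9. access H: HIT. Cache (LRU->MRU): [U I H]
  10. access H: HIT. Cache (LRU->MRU): [U I H]
  11. access I: HIT. Cache (LRU->MRU): [U H I]
  12. access U: HIT. Cache (LRU->MRU): [H I U]
  13. access N: MISS, evict H. Cache (LRU->MRU): [I U N]
Total: 9 hits, 4 misses, 1 evictions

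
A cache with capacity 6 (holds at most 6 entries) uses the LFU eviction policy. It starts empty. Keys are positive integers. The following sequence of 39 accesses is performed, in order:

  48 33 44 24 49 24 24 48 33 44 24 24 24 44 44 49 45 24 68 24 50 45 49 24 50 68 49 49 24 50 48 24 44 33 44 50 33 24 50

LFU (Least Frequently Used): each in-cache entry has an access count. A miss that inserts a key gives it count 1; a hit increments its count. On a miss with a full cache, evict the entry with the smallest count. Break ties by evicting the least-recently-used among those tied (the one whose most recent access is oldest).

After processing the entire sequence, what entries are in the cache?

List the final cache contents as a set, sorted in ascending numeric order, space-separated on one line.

LFU simulation (capacity=6):
  1. access 48: MISS. Cache: [48(c=1)]
  2. access 33: MISS. Cache: [48(c=1) 33(c=1)]
  3. access 44: MISS. Cache: [48(c=1) 33(c=1) 44(c=1)]
  4. access 24: MISS. Cache: [48(c=1) 33(c=1) 44(c=1) 24(c=1)]
  5. access 49: MISS. Cache: [48(c=1) 33(c=1) 44(c=1) 24(c=1) 49(c=1)]
  6. access 24: HIT, count now 2. Cache: [48(c=1) 33(c=1) 44(c=1) 49(c=1) 24(c=2)]
  7. access 24: HIT, count now 3. Cache: [48(c=1) 33(c=1) 44(c=1) 49(c=1) 24(c=3)]
  8. access 48: HIT, count now 2. Cache: [33(c=1) 44(c=1) 49(c=1) 48(c=2) 24(c=3)]
  9. access 33: HIT, count now 2. Cache: [44(c=1) 49(c=1) 48(c=2) 33(c=2) 24(c=3)]
  10. access 44: HIT, count now 2. Cache: [49(c=1) 48(c=2) 33(c=2) 44(c=2) 24(c=3)]
  11. access 24: HIT, count now 4. Cache: [49(c=1) 48(c=2) 33(c=2) 44(c=2) 24(c=4)]
  12. access 24: HIT, count now 5. Cache: [49(c=1) 48(c=2) 33(c=2) 44(c=2) 24(c=5)]
  13. access 24: HIT, count now 6. Cache: [49(c=1) 48(c=2) 33(c=2) 44(c=2) 24(c=6)]
  14. access 44: HIT, count now 3. Cache: [49(c=1) 48(c=2) 33(c=2) 44(c=3) 24(c=6)]
  15. access 44: HIT, count now 4. Cache: [49(c=1) 48(c=2) 33(c=2) 44(c=4) 24(c=6)]
  16. access 49: HIT, count now 2. Cache: [48(c=2) 33(c=2) 49(c=2) 44(c=4) 24(c=6)]
  17. access 45: MISS. Cache: [45(c=1) 48(c=2) 33(c=2) 49(c=2) 44(c=4) 24(c=6)]
  18. access 24: HIT, count now 7. Cache: [45(c=1) 48(c=2) 33(c=2) 49(c=2) 44(c=4) 24(c=7)]
  19. access 68: MISS, evict 45(c=1). Cache: [68(c=1) 48(c=2) 33(c=2) 49(c=2) 44(c=4) 24(c=7)]
  20. access 24: HIT, count now 8. Cache: [68(c=1) 48(c=2) 33(c=2) 49(c=2) 44(c=4) 24(c=8)]
  21. access 50: MISS, evict 68(c=1). Cache: [50(c=1) 48(c=2) 33(c=2) 49(c=2) 44(c=4) 24(c=8)]
  22. access 45: MISS, evict 50(c=1). Cache: [45(c=1) 48(c=2) 33(c=2) 49(c=2) 44(c=4) 24(c=8)]
  23. access 49: HIT, count now 3. Cache: [45(c=1) 48(c=2) 33(c=2) 49(c=3) 44(c=4) 24(c=8)]
  24. access 24: HIT, count now 9. Cache: [45(c=1) 48(c=2) 33(c=2) 49(c=3) 44(c=4) 24(c=9)]
  25. access 50: MISS, evict 45(c=1). Cache: [50(c=1) 48(c=2) 33(c=2) 49(c=3) 44(c=4) 24(c=9)]
  26. access 68: MISS, evict 50(c=1). Cache: [68(c=1) 48(c=2) 33(c=2) 49(c=3) 44(c=4) 24(c=9)]
  27. access 49: HIT, count now 4. Cache: [68(c=1) 48(c=2) 33(c=2) 44(c=4) 49(c=4) 24(c=9)]
  28. access 49: HIT, count now 5. Cache: [68(c=1) 48(c=2) 33(c=2) 44(c=4) 49(c=5) 24(c=9)]
  29. access 24: HIT, count now 10. Cache: [68(c=1) 48(c=2) 33(c=2) 44(c=4) 49(c=5) 24(c=10)]
  30. access 50: MISS, evict 68(c=1). Cache: [50(c=1) 48(c=2) 33(c=2) 44(c=4) 49(c=5) 24(c=10)]
  31. access 48: HIT, count now 3. Cache: [50(c=1) 33(c=2) 48(c=3) 44(c=4) 49(c=5) 24(c=10)]
  32. access 24: HIT, count now 11. Cache: [50(c=1) 33(c=2) 48(c=3) 44(c=4) 49(c=5) 24(c=11)]
  33. access 44: HIT, count now 5. Cache: [50(c=1) 33(c=2) 48(c=3) 49(c=5) 44(c=5) 24(c=11)]
  34. access 33: HIT, count now 3. Cache: [50(c=1) 48(c=3) 33(c=3) 49(c=5) 44(c=5) 24(c=11)]
  35. access 44: HIT, count now 6. Cache: [50(c=1) 48(c=3) 33(c=3) 49(c=5) 44(c=6) 24(c=11)]
  36. access 50: HIT, count now 2. Cache: [50(c=2) 48(c=3) 33(c=3) 49(c=5) 44(c=6) 24(c=11)]
  37. access 33: HIT, count now 4. Cache: [50(c=2) 48(c=3) 33(c=4) 49(c=5) 44(c=6) 24(c=11)]
  38. access 24: HIT, count now 12. Cache: [50(c=2) 48(c=3) 33(c=4) 49(c=5) 44(c=6) 24(c=12)]
  39. access 50: HIT, count now 3. Cache: [48(c=3) 50(c=3) 33(c=4) 49(c=5) 44(c=6) 24(c=12)]
Total: 27 hits, 12 misses, 6 evictions

Answer: 24 33 44 48 49 50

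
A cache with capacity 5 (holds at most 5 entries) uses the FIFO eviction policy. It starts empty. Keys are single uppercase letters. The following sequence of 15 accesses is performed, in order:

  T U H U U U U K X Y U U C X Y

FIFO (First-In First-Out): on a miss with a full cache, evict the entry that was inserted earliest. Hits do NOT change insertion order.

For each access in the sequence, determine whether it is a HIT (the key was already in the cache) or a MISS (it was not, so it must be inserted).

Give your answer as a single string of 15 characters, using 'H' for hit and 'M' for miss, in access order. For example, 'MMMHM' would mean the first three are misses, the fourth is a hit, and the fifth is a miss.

Answer: MMMHHHHMMMHHMHH

Derivation:
FIFO simulation (capacity=5):
  1. access T: MISS. Cache (old->new): [T]
  2. access U: MISS. Cache (old->new): [T U]
  3. access H: MISS. Cache (old->new): [T U H]
  4. access U: HIT. Cache (old->new): [T U H]
  5. access U: HIT. Cache (old->new): [T U H]
  6. access U: HIT. Cache (old->new): [T U H]
  7. access U: HIT. Cache (old->new): [T U H]
  8. access K: MISS. Cache (old->new): [T U H K]
  9. access X: MISS. Cache (old->new): [T U H K X]
  10. access Y: MISS, evict T. Cache (old->new): [U H K X Y]
  11. access U: HIT. Cache (old->new): [U H K X Y]
  12. access U: HIT. Cache (old->new): [U H K X Y]
  13. access C: MISS, evict U. Cache (old->new): [H K X Y C]
  14. access X: HIT. Cache (old->new): [H K X Y C]
  15. access Y: HIT. Cache (old->new): [H K X Y C]
Total: 8 hits, 7 misses, 2 evictions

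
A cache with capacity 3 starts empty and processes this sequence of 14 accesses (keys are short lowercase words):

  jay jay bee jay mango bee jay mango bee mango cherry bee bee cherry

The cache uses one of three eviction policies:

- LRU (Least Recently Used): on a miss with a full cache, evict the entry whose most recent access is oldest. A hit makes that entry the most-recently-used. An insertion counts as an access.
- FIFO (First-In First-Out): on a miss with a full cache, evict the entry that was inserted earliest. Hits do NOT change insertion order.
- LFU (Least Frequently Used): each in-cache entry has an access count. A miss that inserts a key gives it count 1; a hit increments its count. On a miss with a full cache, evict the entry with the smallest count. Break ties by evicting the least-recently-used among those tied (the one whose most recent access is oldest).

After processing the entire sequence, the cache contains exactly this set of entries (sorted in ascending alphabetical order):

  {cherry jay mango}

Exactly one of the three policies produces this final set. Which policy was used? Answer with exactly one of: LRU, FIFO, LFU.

Answer: LFU

Derivation:
Simulating under each policy and comparing final sets:
  LRU: final set = {bee cherry mango} -> differs
  FIFO: final set = {bee cherry mango} -> differs
  LFU: final set = {cherry jay mango} -> MATCHES target
Only LFU produces the target set.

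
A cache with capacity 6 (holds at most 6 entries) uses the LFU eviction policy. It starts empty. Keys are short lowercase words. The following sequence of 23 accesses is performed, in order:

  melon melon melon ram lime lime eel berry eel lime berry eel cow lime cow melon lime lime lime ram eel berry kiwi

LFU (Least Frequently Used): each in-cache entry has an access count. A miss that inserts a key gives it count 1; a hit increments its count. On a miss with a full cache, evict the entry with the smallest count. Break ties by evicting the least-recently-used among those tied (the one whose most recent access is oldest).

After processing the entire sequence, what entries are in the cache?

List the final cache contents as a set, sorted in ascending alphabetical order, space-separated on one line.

LFU simulation (capacity=6):
  1. access melon: MISS. Cache: [melon(c=1)]
  2. access melon: HIT, count now 2. Cache: [melon(c=2)]
  3. access melon: HIT, count now 3. Cache: [melon(c=3)]
  4. access ram: MISS. Cache: [ram(c=1) melon(c=3)]
  5. access lime: MISS. Cache: [ram(c=1) lime(c=1) melon(c=3)]
  6. access lime: HIT, count now 2. Cache: [ram(c=1) lime(c=2) melon(c=3)]
  7. access eel: MISS. Cache: [ram(c=1) eel(c=1) lime(c=2) melon(c=3)]
  8. access berry: MISS. Cache: [ram(c=1) eel(c=1) berry(c=1) lime(c=2) melon(c=3)]
  9. access eel: HIT, count now 2. Cache: [ram(c=1) berry(c=1) lime(c=2) eel(c=2) melon(c=3)]
  10. access lime: HIT, count now 3. Cache: [ram(c=1) berry(c=1) eel(c=2) melon(c=3) lime(c=3)]
  11. access berry: HIT, count now 2. Cache: [ram(c=1) eel(c=2) berry(c=2) melon(c=3) lime(c=3)]
  12. access eel: HIT, count now 3. Cache: [ram(c=1) berry(c=2) melon(c=3) lime(c=3) eel(c=3)]
  13. access cow: MISS. Cache: [ram(c=1) cow(c=1) berry(c=2) melon(c=3) lime(c=3) eel(c=3)]
  14. access lime: HIT, count now 4. Cache: [ram(c=1) cow(c=1) berry(c=2) melon(c=3) eel(c=3) lime(c=4)]
  15. access cow: HIT, count now 2. Cache: [ram(c=1) berry(c=2) cow(c=2) melon(c=3) eel(c=3) lime(c=4)]
  16. access melon: HIT, count now 4. Cache: [ram(c=1) berry(c=2) cow(c=2) eel(c=3) lime(c=4) melon(c=4)]
  17. access lime: HIT, count now 5. Cache: [ram(c=1) berry(c=2) cow(c=2) eel(c=3) melon(c=4) lime(c=5)]
  18. access lime: HIT, count now 6. Cache: [ram(c=1) berry(c=2) cow(c=2) eel(c=3) melon(c=4) lime(c=6)]
  19. access lime: HIT, count now 7. Cache: [ram(c=1) berry(c=2) cow(c=2) eel(c=3) melon(c=4) lime(c=7)]
  20. access ram: HIT, count now 2. Cache: [berry(c=2) cow(c=2) ram(c=2) eel(c=3) melon(c=4) lime(c=7)]
  21. access eel: HIT, count now 4. Cache: [berry(c=2) cow(c=2) ram(c=2) melon(c=4) eel(c=4) lime(c=7)]
  22. access berry: HIT, count now 3. Cache: [cow(c=2) ram(c=2) berry(c=3) melon(c=4) eel(c=4) lime(c=7)]
  23. access kiwi: MISS, evict cow(c=2). Cache: [kiwi(c=1) ram(c=2) berry(c=3) melon(c=4) eel(c=4) lime(c=7)]
Total: 16 hits, 7 misses, 1 evictions

Answer: berry eel kiwi lime melon ram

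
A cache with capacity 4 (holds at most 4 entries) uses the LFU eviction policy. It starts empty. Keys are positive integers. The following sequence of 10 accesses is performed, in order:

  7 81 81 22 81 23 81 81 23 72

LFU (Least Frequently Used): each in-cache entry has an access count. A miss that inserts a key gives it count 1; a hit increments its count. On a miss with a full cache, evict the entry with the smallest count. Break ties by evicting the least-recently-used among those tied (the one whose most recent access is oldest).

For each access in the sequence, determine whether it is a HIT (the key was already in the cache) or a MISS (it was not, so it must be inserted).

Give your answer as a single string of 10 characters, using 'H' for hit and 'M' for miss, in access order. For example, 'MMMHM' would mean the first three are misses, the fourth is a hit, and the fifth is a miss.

Answer: MMHMHMHHHM

Derivation:
LFU simulation (capacity=4):
  1. access 7: MISS. Cache: [7(c=1)]
  2. access 81: MISS. Cache: [7(c=1) 81(c=1)]
  3. access 81: HIT, count now 2. Cache: [7(c=1) 81(c=2)]
  4. access 22: MISS. Cache: [7(c=1) 22(c=1) 81(c=2)]
  5. access 81: HIT, count now 3. Cache: [7(c=1) 22(c=1) 81(c=3)]
  6. access 23: MISS. Cache: [7(c=1) 22(c=1) 23(c=1) 81(c=3)]
  7. access 81: HIT, count now 4. Cache: [7(c=1) 22(c=1) 23(c=1) 81(c=4)]
  8. access 81: HIT, count now 5. Cache: [7(c=1) 22(c=1) 23(c=1) 81(c=5)]
  9. access 23: HIT, count now 2. Cache: [7(c=1) 22(c=1) 23(c=2) 81(c=5)]
  10. access 72: MISS, evict 7(c=1). Cache: [22(c=1) 72(c=1) 23(c=2) 81(c=5)]
Total: 5 hits, 5 misses, 1 evictions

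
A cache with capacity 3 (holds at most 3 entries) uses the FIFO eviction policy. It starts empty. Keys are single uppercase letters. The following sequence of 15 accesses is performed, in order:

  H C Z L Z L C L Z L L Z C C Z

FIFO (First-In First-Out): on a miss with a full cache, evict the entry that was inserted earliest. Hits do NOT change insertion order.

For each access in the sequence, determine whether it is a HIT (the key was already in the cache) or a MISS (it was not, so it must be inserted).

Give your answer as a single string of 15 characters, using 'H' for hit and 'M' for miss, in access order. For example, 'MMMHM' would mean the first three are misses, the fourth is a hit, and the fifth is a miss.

Answer: MMMMHHHHHHHHHHH

Derivation:
FIFO simulation (capacity=3):
  1. access H: MISS. Cache (old->new): [H]
  2. access C: MISS. Cache (old->new): [H C]
  3. access Z: MISS. Cache (old->new): [H C Z]
  4. access L: MISS, evict H. Cache (old->new): [C Z L]
  5. access Z: HIT. Cache (old->new): [C Z L]
  6. access L: HIT. Cache (old->new): [C Z L]
  7. access C: HIT. Cache (old->new): [C Z L]
  8. access L: HIT. Cache (old->new): [C Z L]
  9. access Z: HIT. Cache (old->new): [C Z L]
  10. access L: HIT. Cache (old->new): [C Z L]
  11. access L: HIT. Cache (old->new): [C Z L]
  12. access Z: HIT. Cache (old->new): [C Z L]
  13. access C: HIT. Cache (old->new): [C Z L]
  14. access C: HIT. Cache (old->new): [C Z L]
  15. access Z: HIT. Cache (old->new): [C Z L]
Total: 11 hits, 4 misses, 1 evictions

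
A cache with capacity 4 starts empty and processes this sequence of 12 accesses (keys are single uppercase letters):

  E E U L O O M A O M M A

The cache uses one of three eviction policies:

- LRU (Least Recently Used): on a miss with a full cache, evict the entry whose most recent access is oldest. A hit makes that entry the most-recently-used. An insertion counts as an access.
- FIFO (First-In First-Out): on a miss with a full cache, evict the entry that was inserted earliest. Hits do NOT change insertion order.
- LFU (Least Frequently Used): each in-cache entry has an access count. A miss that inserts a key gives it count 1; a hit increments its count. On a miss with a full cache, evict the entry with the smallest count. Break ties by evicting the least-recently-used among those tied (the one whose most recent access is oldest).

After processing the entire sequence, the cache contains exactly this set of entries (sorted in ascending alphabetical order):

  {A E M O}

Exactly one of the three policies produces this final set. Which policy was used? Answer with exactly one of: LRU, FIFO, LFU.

Answer: LFU

Derivation:
Simulating under each policy and comparing final sets:
  LRU: final set = {A L M O} -> differs
  FIFO: final set = {A L M O} -> differs
  LFU: final set = {A E M O} -> MATCHES target
Only LFU produces the target set.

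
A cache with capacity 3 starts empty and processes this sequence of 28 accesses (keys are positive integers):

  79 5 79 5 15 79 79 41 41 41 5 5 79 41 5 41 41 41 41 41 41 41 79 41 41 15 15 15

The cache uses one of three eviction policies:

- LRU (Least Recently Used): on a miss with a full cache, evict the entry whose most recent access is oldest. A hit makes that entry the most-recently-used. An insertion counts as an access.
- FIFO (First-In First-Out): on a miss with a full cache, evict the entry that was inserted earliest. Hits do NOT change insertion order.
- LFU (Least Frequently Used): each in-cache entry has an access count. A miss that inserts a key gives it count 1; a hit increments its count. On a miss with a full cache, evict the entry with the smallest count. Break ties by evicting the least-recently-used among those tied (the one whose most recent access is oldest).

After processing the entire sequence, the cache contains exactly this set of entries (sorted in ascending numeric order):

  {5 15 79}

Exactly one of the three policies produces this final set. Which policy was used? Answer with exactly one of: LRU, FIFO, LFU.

Simulating under each policy and comparing final sets:
  LRU: final set = {15 41 79} -> differs
  FIFO: final set = {5 15 79} -> MATCHES target
  LFU: final set = {15 41 79} -> differs
Only FIFO produces the target set.

Answer: FIFO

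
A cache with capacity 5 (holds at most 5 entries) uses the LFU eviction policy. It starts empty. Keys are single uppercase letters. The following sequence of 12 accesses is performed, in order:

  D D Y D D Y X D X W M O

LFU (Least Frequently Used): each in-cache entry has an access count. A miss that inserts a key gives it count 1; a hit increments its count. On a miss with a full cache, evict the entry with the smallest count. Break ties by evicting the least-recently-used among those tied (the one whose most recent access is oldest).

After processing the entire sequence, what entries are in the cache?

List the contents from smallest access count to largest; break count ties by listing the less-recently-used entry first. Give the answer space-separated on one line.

Answer: M O Y X D

Derivation:
LFU simulation (capacity=5):
  1. access D: MISS. Cache: [D(c=1)]
  2. access D: HIT, count now 2. Cache: [D(c=2)]
  3. access Y: MISS. Cache: [Y(c=1) D(c=2)]
  4. access D: HIT, count now 3. Cache: [Y(c=1) D(c=3)]
  5. access D: HIT, count now 4. Cache: [Y(c=1) D(c=4)]
  6. access Y: HIT, count now 2. Cache: [Y(c=2) D(c=4)]
  7. access X: MISS. Cache: [X(c=1) Y(c=2) D(c=4)]
  8. access D: HIT, count now 5. Cache: [X(c=1) Y(c=2) D(c=5)]
  9. access X: HIT, count now 2. Cache: [Y(c=2) X(c=2) D(c=5)]
  10. access W: MISS. Cache: [W(c=1) Y(c=2) X(c=2) D(c=5)]
  11. access M: MISS. Cache: [W(c=1) M(c=1) Y(c=2) X(c=2) D(c=5)]
  12. access O: MISS, evict W(c=1). Cache: [M(c=1) O(c=1) Y(c=2) X(c=2) D(c=5)]
Total: 6 hits, 6 misses, 1 evictions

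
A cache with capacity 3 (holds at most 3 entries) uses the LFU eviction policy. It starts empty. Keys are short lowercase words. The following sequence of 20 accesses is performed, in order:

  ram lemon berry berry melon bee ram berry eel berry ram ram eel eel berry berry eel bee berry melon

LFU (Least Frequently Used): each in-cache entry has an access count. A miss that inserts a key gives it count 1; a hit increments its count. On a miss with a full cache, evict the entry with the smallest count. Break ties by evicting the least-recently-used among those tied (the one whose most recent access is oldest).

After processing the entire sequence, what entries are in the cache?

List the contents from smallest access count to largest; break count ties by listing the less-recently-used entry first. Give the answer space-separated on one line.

LFU simulation (capacity=3):
  1. access ram: MISS. Cache: [ram(c=1)]
  2. access lemon: MISS. Cache: [ram(c=1) lemon(c=1)]
  3. access berry: MISS. Cache: [ram(c=1) lemon(c=1) berry(c=1)]
  4. access berry: HIT, count now 2. Cache: [ram(c=1) lemon(c=1) berry(c=2)]
  5. access melon: MISS, evict ram(c=1). Cache: [lemon(c=1) melon(c=1) berry(c=2)]
  6. access bee: MISS, evict lemon(c=1). Cache: [melon(c=1) bee(c=1) berry(c=2)]
  7. access ram: MISS, evict melon(c=1). Cache: [bee(c=1) ram(c=1) berry(c=2)]
  8. access berry: HIT, count now 3. Cache: [bee(c=1) ram(c=1) berry(c=3)]
  9. access eel: MISS, evict bee(c=1). Cache: [ram(c=1) eel(c=1) berry(c=3)]
  10. access berry: HIT, count now 4. Cache: [ram(c=1) eel(c=1) berry(c=4)]
  11. access ram: HIT, count now 2. Cache: [eel(c=1) ram(c=2) berry(c=4)]
  12. access ram: HIT, count now 3. Cache: [eel(c=1) ram(c=3) berry(c=4)]
  13. access eel: HIT, count now 2. Cache: [eel(c=2) ram(c=3) berry(c=4)]
  14. access eel: HIT, count now 3. Cache: [ram(c=3) eel(c=3) berry(c=4)]
  15. access berry: HIT, count now 5. Cache: [ram(c=3) eel(c=3) berry(c=5)]
  16. access berry: HIT, count now 6. Cache: [ram(c=3) eel(c=3) berry(c=6)]
  17. access eel: HIT, count now 4. Cache: [ram(c=3) eel(c=4) berry(c=6)]
  18. access bee: MISS, evict ram(c=3). Cache: [bee(c=1) eel(c=4) berry(c=6)]
  19. access berry: HIT, count now 7. Cache: [bee(c=1) eel(c=4) berry(c=7)]
  20. access melon: MISS, evict bee(c=1). Cache: [melon(c=1) eel(c=4) berry(c=7)]
Total: 11 hits, 9 misses, 6 evictions

Answer: melon eel berry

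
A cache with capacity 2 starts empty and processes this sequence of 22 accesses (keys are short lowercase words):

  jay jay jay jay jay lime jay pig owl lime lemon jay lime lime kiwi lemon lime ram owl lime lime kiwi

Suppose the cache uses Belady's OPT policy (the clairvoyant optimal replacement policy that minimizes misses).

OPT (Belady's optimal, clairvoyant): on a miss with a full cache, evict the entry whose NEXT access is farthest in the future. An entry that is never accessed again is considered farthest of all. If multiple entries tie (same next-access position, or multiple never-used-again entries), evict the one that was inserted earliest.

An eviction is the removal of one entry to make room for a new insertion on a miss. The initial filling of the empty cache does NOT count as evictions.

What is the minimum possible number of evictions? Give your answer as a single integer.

Answer: 9

Derivation:
OPT (Belady) simulation (capacity=2):
  1. access jay: MISS. Cache: [jay]
  2. access jay: HIT. Next use of jay: step 3. Cache: [jay]
  3. access jay: HIT. Next use of jay: step 4. Cache: [jay]
  4. access jay: HIT. Next use of jay: step 5. Cache: [jay]
  5. access jay: HIT. Next use of jay: step 7. Cache: [jay]
  6. access lime: MISS. Cache: [jay lime]
  7. access jay: HIT. Next use of jay: step 12. Cache: [jay lime]
  8. access pig: MISS, evict jay (next use: step 12). Cache: [lime pig]
  9. access owl: MISS, evict pig (next use: never). Cache: [lime owl]
  10. access lime: HIT. Next use of lime: step 13. Cache: [lime owl]
  11. access lemon: MISS, evict owl (next use: step 19). Cache: [lime lemon]
  12. access jay: MISS, evict lemon (next use: step 16). Cache: [lime jay]
  13. access lime: HIT. Next use of lime: step 14. Cache: [lime jay]
  14. access lime: HIT. Next use of lime: step 17. Cache: [lime jay]
  15. access kiwi: MISS, evict jay (next use: never). Cache: [lime kiwi]
  16. access lemon: MISS, evict kiwi (next use: step 22). Cache: [lime lemon]
  17. access lime: HIT. Next use of lime: step 20. Cache: [lime lemon]
  18. access ram: MISS, evict lemon (next use: never). Cache: [lime ram]
  19. access owl: MISS, evict ram (next use: never). Cache: [lime owl]
  20. access lime: HIT. Next use of lime: step 21. Cache: [lime owl]
  21. access lime: HIT. Next use of lime: never. Cache: [lime owl]
  22. access kiwi: MISS, evict lime (next use: never). Cache: [owl kiwi]
Total: 11 hits, 11 misses, 9 evictions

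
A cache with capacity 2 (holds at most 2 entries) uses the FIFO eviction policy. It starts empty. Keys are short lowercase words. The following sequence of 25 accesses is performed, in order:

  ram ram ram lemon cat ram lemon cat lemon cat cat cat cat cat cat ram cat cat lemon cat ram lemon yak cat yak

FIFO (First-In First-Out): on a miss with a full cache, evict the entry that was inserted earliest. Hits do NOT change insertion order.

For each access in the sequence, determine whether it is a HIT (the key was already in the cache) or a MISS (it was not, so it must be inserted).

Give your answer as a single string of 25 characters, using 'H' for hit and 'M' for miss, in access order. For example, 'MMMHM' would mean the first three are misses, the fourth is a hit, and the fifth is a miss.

Answer: MHHMMMMMHHHHHHHMHHMMMMMMH

Derivation:
FIFO simulation (capacity=2):
  1. access ram: MISS. Cache (old->new): [ram]
  2. access ram: HIT. Cache (old->new): [ram]
  3. access ram: HIT. Cache (old->new): [ram]
  4. access lemon: MISS. Cache (old->new): [ram lemon]
  5. access cat: MISS, evict ram. Cache (old->new): [lemon cat]
  6. access ram: MISS, evict lemon. Cache (old->new): [cat ram]
  7. access lemon: MISS, evict cat. Cache (old->new): [ram lemon]
  8. access cat: MISS, evict ram. Cache (old->new): [lemon cat]
  9. access lemon: HIT. Cache (old->new): [lemon cat]
  10. access cat: HIT. Cache (old->new): [lemon cat]
  11. access cat: HIT. Cache (old->new): [lemon cat]
  12. access cat: HIT. Cache (old->new): [lemon cat]
  13. access cat: HIT. Cache (old->new): [lemon cat]
  14. access cat: HIT. Cache (old->new): [lemon cat]
  15. access cat: HIT. Cache (old->new): [lemon cat]
  16. access ram: MISS, evict lemon. Cache (old->new): [cat ram]
  17. access cat: HIT. Cache (old->new): [cat ram]
  18. access cat: HIT. Cache (old->new): [cat ram]
  19. access lemon: MISS, evict cat. Cache (old->new): [ram lemon]
  20. access cat: MISS, evict ram. Cache (old->new): [lemon cat]
  21. access ram: MISS, evict lemon. Cache (old->new): [cat ram]
  22. access lemon: MISS, evict cat. Cache (old->new): [ram lemon]
  23. access yak: MISS, evict ram. Cache (old->new): [lemon yak]
  24. access cat: MISS, evict lemon. Cache (old->new): [yak cat]
  25. access yak: HIT. Cache (old->new): [yak cat]
Total: 12 hits, 13 misses, 11 evictions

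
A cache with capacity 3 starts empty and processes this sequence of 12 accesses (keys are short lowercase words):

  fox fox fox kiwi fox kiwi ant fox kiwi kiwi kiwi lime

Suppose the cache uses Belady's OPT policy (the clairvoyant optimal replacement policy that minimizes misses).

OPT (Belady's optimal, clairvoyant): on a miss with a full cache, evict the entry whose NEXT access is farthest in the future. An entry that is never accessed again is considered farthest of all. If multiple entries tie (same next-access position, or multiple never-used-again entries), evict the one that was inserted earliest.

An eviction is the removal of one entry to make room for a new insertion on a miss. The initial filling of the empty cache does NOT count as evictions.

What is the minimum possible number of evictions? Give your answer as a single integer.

Answer: 1

Derivation:
OPT (Belady) simulation (capacity=3):
  1. access fox: MISS. Cache: [fox]
  2. access fox: HIT. Next use of fox: step 3. Cache: [fox]
  3. access fox: HIT. Next use of fox: step 5. Cache: [fox]
  4. access kiwi: MISS. Cache: [fox kiwi]
  5. access fox: HIT. Next use of fox: step 8. Cache: [fox kiwi]
  6. access kiwi: HIT. Next use of kiwi: step 9. Cache: [fox kiwi]
  7. access ant: MISS. Cache: [fox kiwi ant]
  8. access fox: HIT. Next use of fox: never. Cache: [fox kiwi ant]
  9. access kiwi: HIT. Next use of kiwi: step 10. Cache: [fox kiwi ant]
  10. access kiwi: HIT. Next use of kiwi: step 11. Cache: [fox kiwi ant]
  11. access kiwi: HIT. Next use of kiwi: never. Cache: [fox kiwi ant]
  12. access lime: MISS, evict fox (next use: never). Cache: [kiwi ant lime]
Total: 8 hits, 4 misses, 1 evictions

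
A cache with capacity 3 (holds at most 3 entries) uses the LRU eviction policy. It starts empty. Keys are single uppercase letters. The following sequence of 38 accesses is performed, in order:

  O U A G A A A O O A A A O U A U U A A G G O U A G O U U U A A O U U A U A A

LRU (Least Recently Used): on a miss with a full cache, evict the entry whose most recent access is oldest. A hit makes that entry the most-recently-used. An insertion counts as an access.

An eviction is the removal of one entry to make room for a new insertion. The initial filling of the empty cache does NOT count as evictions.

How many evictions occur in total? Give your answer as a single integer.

LRU simulation (capacity=3):
  1. access O: MISS. Cache (LRU->MRU): [O]
  2. access U: MISS. Cache (LRU->MRU): [O U]
  3. access A: MISS. Cache (LRU->MRU): [O U A]
  4. access G: MISS, evict O. Cache (LRU->MRU): [U A G]
  5. access A: HIT. Cache (LRU->MRU): [U G A]
  6. access A: HIT. Cache (LRU->MRU): [U G A]
  7. access A: HIT. Cache (LRU->MRU): [U G A]
  8. access O: MISS, evict U. Cache (LRU->MRU): [G A O]
  9. access O: HIT. Cache (LRU->MRU): [G A O]
  10. access A: HIT. Cache (LRU->MRU): [G O A]
  11. access A: HIT. Cache (LRU->MRU): [G O A]
  12. access A: HIT. Cache (LRU->MRU): [G O A]
  13. access O: HIT. Cache (LRU->MRU): [G A O]
  14. access U: MISS, evict G. Cache (LRU->MRU): [A O U]
  15. access A: HIT. Cache (LRU->MRU): [O U A]
  16. access U: HIT. Cache (LRU->MRU): [O A U]
  17. access U: HIT. Cache (LRU->MRU): [O A U]
  18. access A: HIT. Cache (LRU->MRU): [O U A]
  19. access A: HIT. Cache (LRU->MRU): [O U A]
  20. access G: MISS, evict O. Cache (LRU->MRU): [U A G]
  21. access G: HIT. Cache (LRU->MRU): [U A G]
  22. access O: MISS, evict U. Cache (LRU->MRU): [A G O]
  23. access U: MISS, evict A. Cache (LRU->MRU): [G O U]
  24. access A: MISS, evict G. Cache (LRU->MRU): [O U A]
  25. access G: MISS, evict O. Cache (LRU->MRU): [U A G]
  26. access O: MISS, evict U. Cache (LRU->MRU): [A G O]
  27. access U: MISS, evict A. Cache (LRU->MRU): [G O U]
  28. access U: HIT. Cache (LRU->MRU): [G O U]
  29. access U: HIT. Cache (LRU->MRU): [G O U]
  30. access A: MISS, evict G. Cache (LRU->MRU): [O U A]
  31. access A: HIT. Cache (LRU->MRU): [O U A]
  32. access O: HIT. Cache (LRU->MRU): [U A O]
  33. access U: HIT. Cache (LRU->MRU): [A O U]
  34. access U: HIT. Cache (LRU->MRU): [A O U]
  35. access A: HIT. Cache (LRU->MRU): [O U A]
  36. access U: HIT. Cache (LRU->MRU): [O A U]
  37. access A: HIT. Cache (LRU->MRU): [O U A]
  38. access A: HIT. Cache (LRU->MRU): [O U A]
Total: 24 hits, 14 misses, 11 evictions

Answer: 11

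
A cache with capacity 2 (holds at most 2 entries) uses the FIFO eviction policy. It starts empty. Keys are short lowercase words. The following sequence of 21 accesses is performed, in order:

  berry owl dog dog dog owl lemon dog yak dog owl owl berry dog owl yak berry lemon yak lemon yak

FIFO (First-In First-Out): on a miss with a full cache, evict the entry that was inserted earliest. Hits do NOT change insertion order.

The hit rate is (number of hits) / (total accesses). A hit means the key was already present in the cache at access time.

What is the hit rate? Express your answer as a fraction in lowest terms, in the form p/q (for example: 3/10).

Answer: 1/3

Derivation:
FIFO simulation (capacity=2):
  1. access berry: MISS. Cache (old->new): [berry]
  2. access owl: MISS. Cache (old->new): [berry owl]
  3. access dog: MISS, evict berry. Cache (old->new): [owl dog]
  4. access dog: HIT. Cache (old->new): [owl dog]
  5. access dog: HIT. Cache (old->new): [owl dog]
  6. access owl: HIT. Cache (old->new): [owl dog]
  7. access lemon: MISS, evict owl. Cache (old->new): [dog lemon]
  8. access dog: HIT. Cache (old->new): [dog lemon]
  9. access yak: MISS, evict dog. Cache (old->new): [lemon yak]
  10. access dog: MISS, evict lemon. Cache (old->new): [yak dog]
  11. access owl: MISS, evict yak. Cache (old->new): [dog owl]
  12. access owl: HIT. Cache (old->new): [dog owl]
  13. access berry: MISS, evict dog. Cache (old->new): [owl berry]
  14. access dog: MISS, evict owl. Cache (old->new): [berry dog]
  15. access owl: MISS, evict berry. Cache (old->new): [dog owl]
  16. access yak: MISS, evict dog. Cache (old->new): [owl yak]
  17. access berry: MISS, evict owl. Cache (old->new): [yak berry]
  18. access lemon: MISS, evict yak. Cache (old->new): [berry lemon]
  19. access yak: MISS, evict berry. Cache (old->new): [lemon yak]
  20. access lemon: HIT. Cache (old->new): [lemon yak]
  21. access yak: HIT. Cache (old->new): [lemon yak]
Total: 7 hits, 14 misses, 12 evictions

Hit rate = 7/21 = 1/3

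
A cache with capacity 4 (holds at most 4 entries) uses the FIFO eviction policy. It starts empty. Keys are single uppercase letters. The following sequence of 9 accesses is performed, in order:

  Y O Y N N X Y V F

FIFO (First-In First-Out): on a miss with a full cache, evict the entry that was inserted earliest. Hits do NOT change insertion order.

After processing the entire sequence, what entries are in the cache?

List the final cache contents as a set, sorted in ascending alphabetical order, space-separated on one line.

Answer: F N V X

Derivation:
FIFO simulation (capacity=4):
  1. access Y: MISS. Cache (old->new): [Y]
  2. access O: MISS. Cache (old->new): [Y O]
  3. access Y: HIT. Cache (old->new): [Y O]
  4. access N: MISS. Cache (old->new): [Y O N]
  5. access N: HIT. Cache (old->new): [Y O N]
  6. access X: MISS. Cache (old->new): [Y O N X]
  7. access Y: HIT. Cache (old->new): [Y O N X]
  8. access V: MISS, evict Y. Cache (old->new): [O N X V]
  9. access F: MISS, evict O. Cache (old->new): [N X V F]
Total: 3 hits, 6 misses, 2 evictions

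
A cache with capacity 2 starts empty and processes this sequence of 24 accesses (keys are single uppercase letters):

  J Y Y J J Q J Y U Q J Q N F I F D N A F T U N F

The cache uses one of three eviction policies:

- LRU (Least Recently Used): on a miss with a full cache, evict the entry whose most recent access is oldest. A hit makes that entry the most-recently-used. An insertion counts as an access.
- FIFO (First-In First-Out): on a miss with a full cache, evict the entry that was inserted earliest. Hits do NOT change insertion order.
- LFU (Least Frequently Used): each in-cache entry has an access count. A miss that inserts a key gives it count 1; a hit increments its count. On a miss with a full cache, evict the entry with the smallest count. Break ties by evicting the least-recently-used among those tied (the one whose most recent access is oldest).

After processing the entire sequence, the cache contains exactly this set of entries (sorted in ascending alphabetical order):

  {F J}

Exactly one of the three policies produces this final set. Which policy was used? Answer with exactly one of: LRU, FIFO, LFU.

Answer: LFU

Derivation:
Simulating under each policy and comparing final sets:
  LRU: final set = {F N} -> differs
  FIFO: final set = {F N} -> differs
  LFU: final set = {F J} -> MATCHES target
Only LFU produces the target set.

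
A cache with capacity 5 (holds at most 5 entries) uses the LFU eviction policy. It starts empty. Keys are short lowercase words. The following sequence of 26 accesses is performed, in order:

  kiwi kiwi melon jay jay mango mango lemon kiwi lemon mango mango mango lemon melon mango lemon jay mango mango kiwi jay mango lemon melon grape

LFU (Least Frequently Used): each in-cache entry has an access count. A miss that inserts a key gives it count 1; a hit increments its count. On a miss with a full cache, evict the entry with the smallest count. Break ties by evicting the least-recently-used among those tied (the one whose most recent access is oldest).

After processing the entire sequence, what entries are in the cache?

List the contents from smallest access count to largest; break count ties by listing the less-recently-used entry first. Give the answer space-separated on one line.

Answer: grape kiwi jay lemon mango

Derivation:
LFU simulation (capacity=5):
  1. access kiwi: MISS. Cache: [kiwi(c=1)]
  2. access kiwi: HIT, count now 2. Cache: [kiwi(c=2)]
  3. access melon: MISS. Cache: [melon(c=1) kiwi(c=2)]
  4. access jay: MISS. Cache: [melon(c=1) jay(c=1) kiwi(c=2)]
  5. access jay: HIT, count now 2. Cache: [melon(c=1) kiwi(c=2) jay(c=2)]
  6. access mango: MISS. Cache: [melon(c=1) mango(c=1) kiwi(c=2) jay(c=2)]
  7. access mango: HIT, count now 2. Cache: [melon(c=1) kiwi(c=2) jay(c=2) mango(c=2)]
  8. access lemon: MISS. Cache: [melon(c=1) lemon(c=1) kiwi(c=2) jay(c=2) mango(c=2)]
  9. access kiwi: HIT, count now 3. Cache: [melon(c=1) lemon(c=1) jay(c=2) mango(c=2) kiwi(c=3)]
  10. access lemon: HIT, count now 2. Cache: [melon(c=1) jay(c=2) mango(c=2) lemon(c=2) kiwi(c=3)]
  11. access mango: HIT, count now 3. Cache: [melon(c=1) jay(c=2) lemon(c=2) kiwi(c=3) mango(c=3)]
  12. access mango: HIT, count now 4. Cache: [melon(c=1) jay(c=2) lemon(c=2) kiwi(c=3) mango(c=4)]
  13. access mango: HIT, count now 5. Cache: [melon(c=1) jay(c=2) lemon(c=2) kiwi(c=3) mango(c=5)]
  14. access lemon: HIT, count now 3. Cache: [melon(c=1) jay(c=2) kiwi(c=3) lemon(c=3) mango(c=5)]
  15. access melon: HIT, count now 2. Cache: [jay(c=2) melon(c=2) kiwi(c=3) lemon(c=3) mango(c=5)]
  16. access mango: HIT, count now 6. Cache: [jay(c=2) melon(c=2) kiwi(c=3) lemon(c=3) mango(c=6)]
  17. access lemon: HIT, count now 4. Cache: [jay(c=2) melon(c=2) kiwi(c=3) lemon(c=4) mango(c=6)]
  18. access jay: HIT, count now 3. Cache: [melon(c=2) kiwi(c=3) jay(c=3) lemon(c=4) mango(c=6)]
  19. access mango: HIT, count now 7. Cache: [melon(c=2) kiwi(c=3) jay(c=3) lemon(c=4) mango(c=7)]
  20. access mango: HIT, count now 8. Cache: [melon(c=2) kiwi(c=3) jay(c=3) lemon(c=4) mango(c=8)]
  21. access kiwi: HIT, count now 4. Cache: [melon(c=2) jay(c=3) lemon(c=4) kiwi(c=4) mango(c=8)]
  22. access jay: HIT, count now 4. Cache: [melon(c=2) lemon(c=4) kiwi(c=4) jay(c=4) mango(c=8)]
  23. access mango: HIT, count now 9. Cache: [melon(c=2) lemon(c=4) kiwi(c=4) jay(c=4) mango(c=9)]
  24. access lemon: HIT, count now 5. Cache: [melon(c=2) kiwi(c=4) jay(c=4) lemon(c=5) mango(c=9)]
  25. access melon: HIT, count now 3. Cache: [melon(c=3) kiwi(c=4) jay(c=4) lemon(c=5) mango(c=9)]
  26. access grape: MISS, evict melon(c=3). Cache: [grape(c=1) kiwi(c=4) jay(c=4) lemon(c=5) mango(c=9)]
Total: 20 hits, 6 misses, 1 evictions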